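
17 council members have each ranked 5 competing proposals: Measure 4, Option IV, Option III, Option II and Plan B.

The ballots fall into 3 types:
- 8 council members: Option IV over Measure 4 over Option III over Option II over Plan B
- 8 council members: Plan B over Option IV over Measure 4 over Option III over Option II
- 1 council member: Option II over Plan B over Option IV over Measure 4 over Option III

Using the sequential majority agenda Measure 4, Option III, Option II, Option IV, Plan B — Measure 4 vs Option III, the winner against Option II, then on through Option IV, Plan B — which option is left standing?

Plan B

Round 1: Measure 4 vs Option III — 17–0, Measure 4 advances.
Round 2: Measure 4 vs Option II — 16–1, Measure 4 advances.
Round 3: Measure 4 vs Option IV — 0–17, Option IV advances.
Round 4: Option IV vs Plan B — 8–9, Plan B advances.
The agenda winner is Plan B.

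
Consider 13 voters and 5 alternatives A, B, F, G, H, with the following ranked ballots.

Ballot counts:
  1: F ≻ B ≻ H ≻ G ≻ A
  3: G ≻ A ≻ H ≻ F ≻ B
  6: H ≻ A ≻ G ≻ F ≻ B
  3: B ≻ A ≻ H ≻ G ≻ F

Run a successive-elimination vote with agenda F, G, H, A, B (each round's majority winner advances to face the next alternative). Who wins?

H

Round 1: F vs G — 1–12, G advances.
Round 2: G vs H — 3–10, H advances.
Round 3: H vs A — 7–6, H advances.
Round 4: H vs B — 9–4, H advances.
The agenda winner is H.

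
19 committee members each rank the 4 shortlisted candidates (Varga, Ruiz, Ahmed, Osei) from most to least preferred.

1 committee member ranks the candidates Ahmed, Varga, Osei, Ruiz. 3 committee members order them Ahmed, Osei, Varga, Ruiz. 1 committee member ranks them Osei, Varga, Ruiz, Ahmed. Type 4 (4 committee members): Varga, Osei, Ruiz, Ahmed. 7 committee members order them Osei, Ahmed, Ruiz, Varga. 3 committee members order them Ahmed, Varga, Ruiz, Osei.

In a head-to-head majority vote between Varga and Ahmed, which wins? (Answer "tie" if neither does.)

Ballots ranking Varga above Ahmed: 1 + 4 = 5.
Ballots ranking Ahmed above Varga: 19 − 5 = 14.
Ahmed wins the head-to-head 14–5.

Ahmed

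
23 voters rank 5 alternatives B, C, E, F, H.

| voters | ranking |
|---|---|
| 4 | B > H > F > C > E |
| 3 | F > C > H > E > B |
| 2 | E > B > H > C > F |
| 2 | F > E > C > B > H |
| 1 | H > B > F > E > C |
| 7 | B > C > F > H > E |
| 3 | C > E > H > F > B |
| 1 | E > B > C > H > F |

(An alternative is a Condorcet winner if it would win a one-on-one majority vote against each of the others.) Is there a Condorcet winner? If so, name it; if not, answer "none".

Head-to-head results (23 voters):
B vs C: 15 to 8, B.
B vs E: 12 to 11, B.
B vs F: 15 to 8, B.
B vs H: B is ranked higher on 4+2+2+7+1 = 16 ballots, H on 7. B wins 16–7.
C vs E: C is ranked higher on 4+3+7+3 = 17 ballots, E on 6. C wins 17–6.
C vs F: C is ranked higher on 2+7+3+1 = 13 ballots, F on 10. C wins 13–10.
C vs H: 3+2+7+3+1 = 16 for C, 7 for H — C by 16–7.
E vs F: 2+3+1 = 6 for E, 17 for F — F by 17–6.
E vs H: E is ranked higher on 2+2+3+1 = 8 ballots, H on 15. H wins 15–8.
F vs H: F preferred on 3+2+7 = 12 ballots; F wins 12–11.
B beats each of C, E, F, H — B is the Condorcet winner.

B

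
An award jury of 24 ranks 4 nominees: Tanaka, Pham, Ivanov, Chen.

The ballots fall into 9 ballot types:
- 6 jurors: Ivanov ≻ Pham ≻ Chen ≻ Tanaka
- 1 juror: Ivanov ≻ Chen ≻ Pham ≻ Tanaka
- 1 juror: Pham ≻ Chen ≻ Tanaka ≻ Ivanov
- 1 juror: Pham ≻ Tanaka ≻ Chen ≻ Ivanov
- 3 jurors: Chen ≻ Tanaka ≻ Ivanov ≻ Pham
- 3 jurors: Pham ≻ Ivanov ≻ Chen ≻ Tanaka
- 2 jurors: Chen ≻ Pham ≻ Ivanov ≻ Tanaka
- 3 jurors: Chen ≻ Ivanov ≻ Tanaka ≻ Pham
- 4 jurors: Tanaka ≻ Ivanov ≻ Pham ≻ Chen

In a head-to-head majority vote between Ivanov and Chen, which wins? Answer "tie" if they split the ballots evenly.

Ivanov

Ballots ranking Ivanov above Chen: 6 + 1 + 3 + 4 = 14.
Ballots ranking Chen above Ivanov: 24 − 14 = 10.
Ivanov wins the head-to-head 14–10.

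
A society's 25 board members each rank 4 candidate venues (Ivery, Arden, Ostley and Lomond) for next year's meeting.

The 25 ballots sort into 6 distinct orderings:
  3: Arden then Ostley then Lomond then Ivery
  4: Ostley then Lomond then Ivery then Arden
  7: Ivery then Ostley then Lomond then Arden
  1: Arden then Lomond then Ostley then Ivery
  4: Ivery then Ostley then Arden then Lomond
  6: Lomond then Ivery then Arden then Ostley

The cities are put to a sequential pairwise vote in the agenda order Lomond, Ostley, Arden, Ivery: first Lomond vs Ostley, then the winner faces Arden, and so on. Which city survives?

Ivery

Round 1: Lomond vs Ostley — 7–18, Ostley advances.
Round 2: Ostley vs Arden — 15–10, Ostley advances.
Round 3: Ostley vs Ivery — 8–17, Ivery advances.
The agenda winner is Ivery.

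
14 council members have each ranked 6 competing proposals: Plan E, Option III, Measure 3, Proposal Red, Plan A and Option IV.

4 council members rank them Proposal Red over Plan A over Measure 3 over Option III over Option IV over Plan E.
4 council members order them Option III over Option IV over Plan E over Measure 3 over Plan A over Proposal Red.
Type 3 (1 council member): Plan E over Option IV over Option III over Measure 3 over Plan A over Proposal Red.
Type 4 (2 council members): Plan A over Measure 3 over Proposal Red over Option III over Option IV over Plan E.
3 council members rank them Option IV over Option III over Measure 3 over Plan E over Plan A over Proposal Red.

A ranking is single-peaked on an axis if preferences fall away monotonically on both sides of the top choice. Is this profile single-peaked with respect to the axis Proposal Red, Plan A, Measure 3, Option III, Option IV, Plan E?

yes

Axis positions: Proposal Red=1, Plan A=2, Measure 3=3, Option III=4, Option IV=5, Plan E=6.
Type 1 (peak Proposal Red at position 1): ranking walks positions 1-2-3-4-5-6, expanding outward from the peak — single-peaked.
Type 2 (peak Option III at position 4): ranking walks positions 4-5-6-3-2-1, expanding outward from the peak — single-peaked.
Type 3 (peak Plan E at position 6): ranking walks positions 6-5-4-3-2-1, expanding outward from the peak — single-peaked.
Type 4 (peak Plan A at position 2): ranking walks positions 2-3-1-4-5-6, expanding outward from the peak — single-peaked.
Type 5 (peak Option IV at position 5): ranking walks positions 5-4-3-6-2-1, expanding outward from the peak — single-peaked.
Every ranking is single-peaked on this axis.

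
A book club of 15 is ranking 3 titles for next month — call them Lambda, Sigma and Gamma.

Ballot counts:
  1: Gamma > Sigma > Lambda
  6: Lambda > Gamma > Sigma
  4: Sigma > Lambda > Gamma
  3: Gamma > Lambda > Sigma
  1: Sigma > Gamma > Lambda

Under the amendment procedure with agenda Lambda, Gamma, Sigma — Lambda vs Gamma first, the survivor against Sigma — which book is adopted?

Lambda

Round 1: Lambda vs Gamma — 10–5, Lambda advances.
Round 2: Lambda vs Sigma — 9–6, Lambda advances.
Lambda survives the agenda.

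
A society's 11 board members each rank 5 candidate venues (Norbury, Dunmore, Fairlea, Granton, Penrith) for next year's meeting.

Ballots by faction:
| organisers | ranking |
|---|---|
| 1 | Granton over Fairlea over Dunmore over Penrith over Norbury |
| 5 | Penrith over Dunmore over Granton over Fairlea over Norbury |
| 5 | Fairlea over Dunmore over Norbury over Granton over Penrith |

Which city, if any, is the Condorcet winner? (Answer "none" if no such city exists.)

none

Head-to-head results (11 organisers):
Norbury vs Dunmore: Dunmore, 11–0.
Norbury vs Fairlea: Fairlea wins 11–0.
Norbury vs Granton: Granton, 6–5.
Norbury vs Penrith: Penrith wins 6–5.
Dunmore vs Fairlea: Fairlea, 6–5.
Dunmore vs Granton: Dunmore wins 10–1.
Dunmore–Penrith: Dunmore 6–5.
Fairlea–Granton: Granton 6–5.
Fairlea vs Penrith: Fairlea, 6–5.
Granton–Penrith: Granton 6–5.
Each city drops at least one matchup (Norbury loses to Dunmore; Dunmore loses to Fairlea; Fairlea loses to Granton; Granton loses to Dunmore; Penrith loses to Dunmore); the cycle Dunmore beats Granton beats Fairlea beats Dunmore rules out a Condorcet winner.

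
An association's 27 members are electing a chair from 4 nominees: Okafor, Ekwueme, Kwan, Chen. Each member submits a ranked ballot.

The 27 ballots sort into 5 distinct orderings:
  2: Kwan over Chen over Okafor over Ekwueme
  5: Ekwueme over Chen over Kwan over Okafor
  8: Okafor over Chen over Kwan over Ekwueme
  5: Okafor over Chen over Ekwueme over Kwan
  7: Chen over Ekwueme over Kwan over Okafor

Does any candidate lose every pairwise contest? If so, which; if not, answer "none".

Pairwise majorities:
Okafor vs Ekwueme: Okafor wins 15–12.
Okafor vs Kwan: Okafor is ranked higher on 8+5 = 13 ballots, Kwan on 14. Kwan wins 14–13.
Okafor vs Chen: Chen wins 14–13.
Ekwueme vs Kwan: Ekwueme wins 17–10.
Ekwueme vs Chen: Ekwueme preferred on 5 ballots; Chen wins 22–5.
Kwan vs Chen: Kwan preferred on 2 ballots; Chen wins 25–2.
No candidate is winless: Okafor beats Ekwueme; Ekwueme beats Kwan; Kwan beats Okafor; Chen beats Okafor. There is no Condorcet loser.

none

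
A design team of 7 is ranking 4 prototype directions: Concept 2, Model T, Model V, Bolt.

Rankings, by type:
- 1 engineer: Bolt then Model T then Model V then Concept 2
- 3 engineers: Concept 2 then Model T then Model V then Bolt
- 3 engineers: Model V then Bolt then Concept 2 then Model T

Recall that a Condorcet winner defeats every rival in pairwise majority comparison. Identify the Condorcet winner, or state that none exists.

none

Pairwise majorities:
Concept 2 vs Model T: 6 to 1, Concept 2.
Concept 2–Model V: Model V 4–3.
Concept 2–Bolt: Bolt 4–3.
Model T vs Model V: Model T is ranked higher on 1+3 = 4 ballots, Model V on 3. Model T wins 4–3.
Model T vs Bolt: Model T is ranked higher on 3 ballots, Bolt on 4. Bolt wins 4–3.
Model V vs Bolt: Model V wins 6–1.
Every design loses at least once (Concept 2 loses to Model V; Model T loses to Concept 2; Model V loses to Model T; Bolt loses to Model V). The majority relation contains the cycle Concept 2 > Model T > Model V > Concept 2, so there is no Condorcet winner.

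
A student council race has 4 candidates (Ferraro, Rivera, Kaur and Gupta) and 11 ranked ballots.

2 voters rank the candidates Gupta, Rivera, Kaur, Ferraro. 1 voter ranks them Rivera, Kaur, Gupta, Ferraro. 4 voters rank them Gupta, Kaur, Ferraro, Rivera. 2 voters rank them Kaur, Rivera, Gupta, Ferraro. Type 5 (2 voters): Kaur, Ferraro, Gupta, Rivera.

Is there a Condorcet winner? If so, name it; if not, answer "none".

Head-to-head results (11 voters):
Ferraro vs Rivera: Ferraro preferred on 4+2 = 6 ballots; Ferraro wins 6–5.
Ferraro vs Kaur: Kaur, 11–0.
Ferraro vs Gupta: Ferraro is ranked higher on 2 ballots, Gupta on 9. Gupta wins 9–2.
Rivera–Kaur: Kaur 8–3.
Rivera vs Gupta: Rivera is ranked higher on 1+2 = 3 ballots, Gupta on 8. Gupta wins 8–3.
Kaur vs Gupta: 1+2+2 = 5 for Kaur, 6 for Gupta — Gupta by 6–5.
Gupta defeats every rival head-to-head and is the Condorcet winner.

Gupta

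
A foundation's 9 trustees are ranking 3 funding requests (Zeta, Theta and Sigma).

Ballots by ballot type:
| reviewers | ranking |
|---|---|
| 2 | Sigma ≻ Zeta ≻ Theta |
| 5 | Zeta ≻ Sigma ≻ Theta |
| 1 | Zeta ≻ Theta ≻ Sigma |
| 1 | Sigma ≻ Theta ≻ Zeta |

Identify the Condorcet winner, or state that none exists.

Head-to-head results (9 reviewers):
Zeta vs Theta: Zeta, 8–1.
Zeta–Sigma: Zeta 6–3.
Theta vs Sigma: Sigma, 8–1.
Zeta wins every pairwise contest, so Zeta is the Condorcet winner.

Zeta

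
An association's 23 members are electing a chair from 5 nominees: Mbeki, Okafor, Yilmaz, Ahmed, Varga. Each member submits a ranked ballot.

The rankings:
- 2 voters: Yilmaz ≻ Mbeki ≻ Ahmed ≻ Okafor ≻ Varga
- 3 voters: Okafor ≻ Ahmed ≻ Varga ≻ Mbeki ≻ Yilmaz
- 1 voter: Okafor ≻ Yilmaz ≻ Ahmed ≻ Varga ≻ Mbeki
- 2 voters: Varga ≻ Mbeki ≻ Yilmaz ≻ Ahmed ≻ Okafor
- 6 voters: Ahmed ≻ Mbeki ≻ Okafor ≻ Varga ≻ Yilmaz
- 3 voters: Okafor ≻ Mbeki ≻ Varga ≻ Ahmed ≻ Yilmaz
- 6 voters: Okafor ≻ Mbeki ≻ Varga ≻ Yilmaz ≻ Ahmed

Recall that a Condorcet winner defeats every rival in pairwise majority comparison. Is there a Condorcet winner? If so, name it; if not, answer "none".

Okafor

Pairwise majorities:
Mbeki vs Okafor: 10 to 13, Okafor.
Mbeki–Yilmaz: Mbeki 20–3.
Mbeki–Ahmed: Mbeki 13–10.
Mbeki vs Varga: Mbeki preferred on 2+6+3+6 = 17 ballots; Mbeki wins 17–6.
Okafor vs Yilmaz: Okafor is ranked higher on 3+1+6+3+6 = 19 ballots, Yilmaz on 4. Okafor wins 19–4.
Okafor vs Ahmed: 3+1+3+6 = 13 for Okafor, 10 for Ahmed — Okafor by 13–10.
Okafor vs Varga: 21 to 2, Okafor.
Yilmaz vs Ahmed: Yilmaz is ranked higher on 2+1+2+6 = 11 ballots, Ahmed on 12. Ahmed wins 12–11.
Yilmaz vs Varga: Varga wins 20–3.
Ahmed vs Varga: Ahmed, 12–11.
Okafor defeats every rival head-to-head and is the Condorcet winner.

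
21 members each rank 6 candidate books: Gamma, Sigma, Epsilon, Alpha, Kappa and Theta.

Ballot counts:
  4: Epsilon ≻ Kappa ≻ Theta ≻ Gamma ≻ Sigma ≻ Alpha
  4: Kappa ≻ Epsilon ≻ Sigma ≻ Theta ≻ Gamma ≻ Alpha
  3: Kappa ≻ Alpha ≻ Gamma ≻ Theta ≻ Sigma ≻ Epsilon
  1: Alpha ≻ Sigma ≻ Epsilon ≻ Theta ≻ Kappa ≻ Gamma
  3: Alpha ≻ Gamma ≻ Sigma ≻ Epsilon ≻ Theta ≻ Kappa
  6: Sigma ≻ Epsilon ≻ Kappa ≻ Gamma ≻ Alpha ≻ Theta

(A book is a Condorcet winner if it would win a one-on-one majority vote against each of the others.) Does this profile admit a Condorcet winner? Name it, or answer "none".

Head-to-head results (21 members):
Gamma vs Sigma: Gamma preferred on 4+3+3 = 10 ballots; Sigma wins 11–10.
Gamma vs Epsilon: 3+3 = 6 for Gamma, 15 for Epsilon — Epsilon by 15–6.
Gamma vs Alpha: Gamma, 14–7.
Gamma–Kappa: Kappa 18–3.
Gamma vs Theta: Gamma wins 12–9.
Sigma vs Epsilon: Sigma, 13–8.
Sigma vs Alpha: 4+4+6 = 14 for Sigma, 7 for Alpha — Sigma by 14–7.
Sigma vs Kappa: Sigma is ranked higher on 1+3+6 = 10 ballots, Kappa on 11. Kappa wins 11–10.
Sigma vs Theta: Sigma is ranked higher on 4+1+3+6 = 14 ballots, Theta on 7. Sigma wins 14–7.
Epsilon vs Alpha: 14 to 7, Epsilon.
Epsilon vs Kappa: Epsilon is ranked higher on 4+1+3+6 = 14 ballots, Kappa on 7. Epsilon wins 14–7.
Epsilon vs Theta: 4+4+1+3+6 = 18 for Epsilon, 3 for Theta — Epsilon by 18–3.
Alpha vs Kappa: Kappa wins 17–4.
Alpha vs Theta: Alpha is ranked higher on 3+1+3+6 = 13 ballots, Theta on 8. Alpha wins 13–8.
Kappa–Theta: Kappa 17–4.
Each book drops at least one matchup (Gamma loses to Sigma; Sigma loses to Kappa; Epsilon loses to Sigma; Alpha loses to Gamma; Kappa loses to Epsilon; Theta loses to Gamma); the cycle Sigma > Epsilon > Kappa > Sigma rules out a Condorcet winner.

none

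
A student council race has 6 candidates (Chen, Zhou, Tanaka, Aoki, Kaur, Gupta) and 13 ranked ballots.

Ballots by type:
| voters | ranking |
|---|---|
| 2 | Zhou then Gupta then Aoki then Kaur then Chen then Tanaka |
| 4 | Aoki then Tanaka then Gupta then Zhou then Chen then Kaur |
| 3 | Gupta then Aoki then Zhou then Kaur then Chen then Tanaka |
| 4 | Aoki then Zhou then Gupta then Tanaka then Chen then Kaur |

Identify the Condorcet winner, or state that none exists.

Check each pair by majority over 13 ballots:
Chen vs Zhou: 0 to 13, Zhou.
Chen vs Tanaka: Chen is ranked higher on 2+3 = 5 ballots, Tanaka on 8. Tanaka wins 8–5.
Chen vs Aoki: 0 for Chen, 13 for Aoki — Aoki by 13–0.
Chen vs Kaur: Chen is ranked higher on 4+4 = 8 ballots, Kaur on 5. Chen wins 8–5.
Chen vs Gupta: 0 for Chen, 13 for Gupta — Gupta by 13–0.
Zhou vs Tanaka: Zhou preferred on 2+3+4 = 9 ballots; Zhou wins 9–4.
Zhou vs Aoki: 2 to 11, Aoki.
Zhou vs Kaur: 13 to 0, Zhou.
Zhou vs Gupta: Zhou preferred on 2+4 = 6 ballots; Gupta wins 7–6.
Tanaka vs Aoki: 0 for Tanaka, 13 for Aoki — Aoki by 13–0.
Tanaka vs Kaur: Tanaka is ranked higher on 4+4 = 8 ballots, Kaur on 5. Tanaka wins 8–5.
Tanaka vs Gupta: 4 for Tanaka, 9 for Gupta — Gupta by 9–4.
Aoki vs Kaur: Aoki is ranked higher on 2+4+3+4 = 13 ballots, Kaur on 0. Aoki wins 13–0.
Aoki vs Gupta: Aoki preferred on 4+4 = 8 ballots; Aoki wins 8–5.
Kaur vs Gupta: 0 to 13, Gupta.
Only Aoki has no losses; Aoki is the Condorcet winner.

Aoki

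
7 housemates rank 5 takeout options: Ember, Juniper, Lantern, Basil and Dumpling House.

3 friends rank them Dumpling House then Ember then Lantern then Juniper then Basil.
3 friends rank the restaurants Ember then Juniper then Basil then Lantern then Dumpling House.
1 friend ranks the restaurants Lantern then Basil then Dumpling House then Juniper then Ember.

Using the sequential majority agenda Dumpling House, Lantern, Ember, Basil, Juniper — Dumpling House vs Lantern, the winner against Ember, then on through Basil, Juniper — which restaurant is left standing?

Ember

Round 1: Dumpling House vs Lantern — 3–4, Lantern advances.
Round 2: Lantern vs Ember — 1–6, Ember advances.
Round 3: Ember vs Basil — 6–1, Ember advances.
Round 4: Ember vs Juniper — 6–1, Ember advances.
The agenda winner is Ember.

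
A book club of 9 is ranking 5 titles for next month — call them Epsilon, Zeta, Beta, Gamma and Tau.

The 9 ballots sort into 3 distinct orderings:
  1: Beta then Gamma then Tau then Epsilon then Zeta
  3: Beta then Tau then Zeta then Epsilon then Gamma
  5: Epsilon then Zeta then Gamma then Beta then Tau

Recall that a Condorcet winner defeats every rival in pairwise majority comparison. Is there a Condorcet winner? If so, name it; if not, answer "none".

Pairwise majorities:
Epsilon vs Zeta: Epsilon preferred on 1+5 = 6 ballots; Epsilon wins 6–3.
Epsilon vs Beta: 5 for Epsilon, 4 for Beta — Epsilon by 5–4.
Epsilon vs Gamma: 3+5 = 8 for Epsilon, 1 for Gamma — Epsilon by 8–1.
Epsilon vs Tau: 5 to 4, Epsilon.
Zeta vs Beta: 5 for Zeta, 4 for Beta — Zeta by 5–4.
Zeta vs Gamma: 8 to 1, Zeta.
Zeta vs Tau: Zeta preferred on 5 ballots; Zeta wins 5–4.
Beta vs Gamma: 4 to 5, Gamma.
Beta vs Tau: Beta is ranked higher on 1+3+5 = 9 ballots, Tau on 0. Beta wins 9–0.
Gamma vs Tau: 6 to 3, Gamma.
Epsilon defeats every rival head-to-head and is the Condorcet winner.

Epsilon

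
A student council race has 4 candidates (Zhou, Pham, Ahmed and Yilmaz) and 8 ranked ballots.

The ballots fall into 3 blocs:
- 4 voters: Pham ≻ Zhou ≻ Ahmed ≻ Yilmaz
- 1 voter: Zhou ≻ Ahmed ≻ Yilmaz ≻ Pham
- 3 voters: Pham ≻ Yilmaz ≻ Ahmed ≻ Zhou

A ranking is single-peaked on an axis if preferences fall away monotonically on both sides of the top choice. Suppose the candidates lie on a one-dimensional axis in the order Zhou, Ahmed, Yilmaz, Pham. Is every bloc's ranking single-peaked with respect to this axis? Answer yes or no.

Axis positions: Zhou=1, Ahmed=2, Yilmaz=3, Pham=4.
Bloc 1: ranking walks positions 4-1-2-3; Zhou is ranked above Yilmaz even though Yilmaz lies between Zhou and the peak Pham on the axis — preferences dip and rise again. Not single-peaked.
Bloc 2 (peak Zhou at position 1): ranking walks positions 1-2-3-4, expanding outward from the peak — single-peaked.
Bloc 3 (peak Pham at position 4): ranking walks positions 4-3-2-1, expanding outward from the peak — single-peaked.
Bloc 1 violates single-peakedness, so the profile is not single-peaked on this axis.

no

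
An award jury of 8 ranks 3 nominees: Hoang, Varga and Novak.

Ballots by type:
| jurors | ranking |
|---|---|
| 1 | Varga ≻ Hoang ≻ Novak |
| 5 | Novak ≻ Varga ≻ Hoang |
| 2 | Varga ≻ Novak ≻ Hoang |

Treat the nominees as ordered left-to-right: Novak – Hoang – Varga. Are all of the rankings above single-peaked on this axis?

no

Axis positions: Novak=1, Hoang=2, Varga=3.
Type 1 (peak Varga at position 3): ranking walks positions 3-2-1, expanding outward from the peak — single-peaked.
Type 2: ranking walks positions 1-3-2; Varga is ranked above Hoang even though Hoang lies between Varga and the peak Novak on the axis — preferences dip and rise again. Not single-peaked.
Type 3: ranking walks positions 3-1-2; Novak is ranked above Hoang even though Hoang lies between Novak and the peak Varga on the axis — preferences dip and rise again. Not single-peaked.
Type 2 violates single-peakedness, so the profile is not single-peaked on this axis.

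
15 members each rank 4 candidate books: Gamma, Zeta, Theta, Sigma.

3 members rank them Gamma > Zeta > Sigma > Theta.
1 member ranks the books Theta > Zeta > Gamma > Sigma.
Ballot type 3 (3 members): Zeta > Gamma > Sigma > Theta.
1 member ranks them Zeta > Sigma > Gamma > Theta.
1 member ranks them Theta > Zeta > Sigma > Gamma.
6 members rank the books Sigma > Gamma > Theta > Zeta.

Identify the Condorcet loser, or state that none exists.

Head-to-head results (15 members):
Gamma vs Zeta: 3+6 = 9 for Gamma, 6 for Zeta — Gamma by 9–6.
Gamma vs Theta: Gamma wins 13–2.
Gamma vs Sigma: Gamma preferred on 3+1+3 = 7 ballots; Sigma wins 8–7.
Zeta vs Theta: Zeta is ranked higher on 3+3+1 = 7 ballots, Theta on 8. Theta wins 8–7.
Zeta vs Sigma: Zeta wins 9–6.
Theta–Sigma: Sigma 13–2.
Each book has at least one pairwise win (Gamma beats Zeta; Zeta beats Sigma; Theta beats Zeta; Sigma beats Gamma) — no Condorcet loser.

none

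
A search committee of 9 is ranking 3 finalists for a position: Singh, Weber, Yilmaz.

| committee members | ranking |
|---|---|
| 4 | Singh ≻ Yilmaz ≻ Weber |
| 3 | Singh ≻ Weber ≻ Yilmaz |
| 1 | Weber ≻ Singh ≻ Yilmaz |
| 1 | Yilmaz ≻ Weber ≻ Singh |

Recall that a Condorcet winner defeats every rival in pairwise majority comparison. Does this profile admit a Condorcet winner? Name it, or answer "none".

Check each pair by majority over 9 ballots:
Singh–Weber: Singh 7–2.
Singh–Yilmaz: Singh 8–1.
Weber vs Yilmaz: Yilmaz wins 5–4.
Singh beats each of Weber, Yilmaz — Singh is the Condorcet winner.

Singh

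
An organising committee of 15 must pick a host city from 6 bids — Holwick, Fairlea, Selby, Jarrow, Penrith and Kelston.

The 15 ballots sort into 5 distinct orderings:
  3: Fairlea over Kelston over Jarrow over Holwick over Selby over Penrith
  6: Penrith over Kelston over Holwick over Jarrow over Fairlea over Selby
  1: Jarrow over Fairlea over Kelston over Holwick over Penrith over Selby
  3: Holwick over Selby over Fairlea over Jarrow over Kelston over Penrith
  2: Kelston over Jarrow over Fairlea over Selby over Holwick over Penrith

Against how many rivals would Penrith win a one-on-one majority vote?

0

Penrith against each rival (15 organisers):
Penrith vs Holwick: Holwick, 9–6.
Penrith vs Fairlea: Penrith is ranked higher on 6 ballots, Fairlea on 9. Fairlea wins 9–6.
Penrith vs Selby: Selby, 8–7.
Penrith vs Jarrow: Penrith preferred on 6 ballots; Jarrow wins 9–6.
Penrith vs Kelston: Penrith is ranked higher on 6 ballots, Kelston on 9. Kelston wins 9–6.
Penrith beats no one; loses to Holwick, Fairlea, Selby, Jarrow, Kelston — 0 pairwise wins.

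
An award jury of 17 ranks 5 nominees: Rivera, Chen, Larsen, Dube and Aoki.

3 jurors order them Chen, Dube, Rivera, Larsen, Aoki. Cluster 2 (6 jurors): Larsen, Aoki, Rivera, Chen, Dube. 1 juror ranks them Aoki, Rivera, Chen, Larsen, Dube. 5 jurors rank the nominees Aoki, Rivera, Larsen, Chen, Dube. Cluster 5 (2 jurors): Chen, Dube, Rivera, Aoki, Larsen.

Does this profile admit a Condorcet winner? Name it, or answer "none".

none

Head-to-head results (17 jurors):
Rivera–Chen: Rivera 12–5.
Rivera vs Larsen: Rivera preferred on 3+1+5+2 = 11 ballots; Rivera wins 11–6.
Rivera–Dube: Rivera 12–5.
Rivera vs Aoki: Aoki, 12–5.
Chen vs Larsen: Larsen, 11–6.
Chen vs Dube: Chen is ranked higher on 3+6+1+5+2 = 17 ballots, Dube on 0. Chen wins 17–0.
Chen vs Aoki: Aoki wins 12–5.
Larsen vs Dube: Larsen preferred on 6+1+5 = 12 ballots; Larsen wins 12–5.
Larsen–Aoki: Larsen 9–8.
Dube–Aoki: Aoki 12–5.
Each nominee drops at least one matchup (Rivera loses to Aoki; Chen loses to Rivera; Larsen loses to Rivera; Dube loses to Rivera; Aoki loses to Larsen); the cycle Rivera beats Larsen beats Aoki beats Rivera rules out a Condorcet winner.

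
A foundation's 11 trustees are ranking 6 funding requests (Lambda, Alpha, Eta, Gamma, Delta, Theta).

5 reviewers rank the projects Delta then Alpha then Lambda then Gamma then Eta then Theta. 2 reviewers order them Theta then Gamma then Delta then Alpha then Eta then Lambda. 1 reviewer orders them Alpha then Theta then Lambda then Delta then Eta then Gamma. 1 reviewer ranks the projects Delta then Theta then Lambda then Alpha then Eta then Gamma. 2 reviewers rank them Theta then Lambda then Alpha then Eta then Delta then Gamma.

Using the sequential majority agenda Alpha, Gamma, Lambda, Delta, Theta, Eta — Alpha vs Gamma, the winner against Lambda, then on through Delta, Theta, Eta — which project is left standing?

Round 1: Alpha vs Gamma — 9–2, Alpha advances.
Round 2: Alpha vs Lambda — 8–3, Alpha advances.
Round 3: Alpha vs Delta — 3–8, Delta advances.
Round 4: Delta vs Theta — 6–5, Delta advances.
Round 5: Delta vs Eta — 9–2, Delta advances.
The agenda winner is Delta.

Delta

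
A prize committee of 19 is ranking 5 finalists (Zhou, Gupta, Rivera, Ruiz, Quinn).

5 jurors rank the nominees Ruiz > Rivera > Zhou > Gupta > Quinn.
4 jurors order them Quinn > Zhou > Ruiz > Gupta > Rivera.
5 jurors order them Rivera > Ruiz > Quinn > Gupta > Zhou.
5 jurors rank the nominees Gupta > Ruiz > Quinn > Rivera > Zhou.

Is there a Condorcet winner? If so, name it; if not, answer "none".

Pairwise majorities:
Zhou vs Gupta: Gupta wins 10–9.
Zhou vs Rivera: Rivera, 15–4.
Zhou vs Ruiz: Ruiz, 15–4.
Zhou vs Quinn: Quinn wins 14–5.
Gupta vs Rivera: Rivera, 10–9.
Gupta vs Ruiz: Ruiz, 14–5.
Gupta vs Quinn: Gupta, 10–9.
Rivera vs Ruiz: Ruiz wins 14–5.
Rivera vs Quinn: Rivera, 10–9.
Ruiz vs Quinn: Ruiz wins 15–4.
Ruiz wins every pairwise contest, so Ruiz is the Condorcet winner.

Ruiz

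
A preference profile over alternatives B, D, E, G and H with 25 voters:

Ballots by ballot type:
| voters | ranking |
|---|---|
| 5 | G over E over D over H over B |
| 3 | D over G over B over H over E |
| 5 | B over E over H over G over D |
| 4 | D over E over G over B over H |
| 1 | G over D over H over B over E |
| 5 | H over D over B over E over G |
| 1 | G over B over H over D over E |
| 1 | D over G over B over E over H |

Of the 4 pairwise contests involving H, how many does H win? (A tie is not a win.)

0

H against each rival (25 voters):
H–B: B 14–11.
H–D: D 14–11.
H vs E: H is ranked higher on 3+1+5+1 = 10 ballots, E on 15. E wins 15–10.
H vs G: G, 15–10.
H beats no one; loses to B, D, E, G — 0 pairwise wins.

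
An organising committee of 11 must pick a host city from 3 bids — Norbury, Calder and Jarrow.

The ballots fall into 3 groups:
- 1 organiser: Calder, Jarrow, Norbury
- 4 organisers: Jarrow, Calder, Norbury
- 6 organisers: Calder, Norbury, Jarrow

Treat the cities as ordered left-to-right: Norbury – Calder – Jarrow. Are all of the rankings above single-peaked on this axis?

Axis positions: Norbury=1, Calder=2, Jarrow=3.
Group 1 (peak Calder at position 2): ranking walks positions 2-3-1, expanding outward from the peak — single-peaked.
Group 2 (peak Jarrow at position 3): ranking walks positions 3-2-1, expanding outward from the peak — single-peaked.
Group 3 (peak Calder at position 2): ranking walks positions 2-1-3, expanding outward from the peak — single-peaked.
Every ranking is single-peaked on this axis.

yes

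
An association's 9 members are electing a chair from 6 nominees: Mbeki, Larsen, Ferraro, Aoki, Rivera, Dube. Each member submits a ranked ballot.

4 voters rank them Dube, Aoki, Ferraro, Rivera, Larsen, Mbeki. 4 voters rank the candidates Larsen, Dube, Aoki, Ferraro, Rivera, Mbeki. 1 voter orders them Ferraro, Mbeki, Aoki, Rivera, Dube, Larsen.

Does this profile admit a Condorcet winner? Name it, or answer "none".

Dube

Pairwise majorities:
Mbeki vs Larsen: Mbeki preferred on 1 ballot; Larsen wins 8–1.
Mbeki vs Ferraro: 0 for Mbeki, 9 for Ferraro — Ferraro by 9–0.
Mbeki vs Aoki: Mbeki preferred on 1 ballot; Aoki wins 8–1.
Mbeki vs Rivera: 1 for Mbeki, 8 for Rivera — Rivera by 8–1.
Mbeki vs Dube: 1 to 8, Dube.
Larsen vs Ferraro: Larsen preferred on 4 ballots; Ferraro wins 5–4.
Larsen vs Aoki: Larsen is ranked higher on 4 ballots, Aoki on 5. Aoki wins 5–4.
Larsen vs Rivera: Larsen preferred on 4 ballots; Rivera wins 5–4.
Larsen vs Dube: 4 to 5, Dube.
Ferraro vs Aoki: Ferraro preferred on 1 ballot; Aoki wins 8–1.
Ferraro vs Rivera: 9 to 0, Ferraro.
Ferraro vs Dube: 1 for Ferraro, 8 for Dube — Dube by 8–1.
Aoki vs Rivera: 4+4+1 = 9 for Aoki, 0 for Rivera — Aoki by 9–0.
Aoki vs Dube: Aoki is ranked higher on 1 ballot, Dube on 8. Dube wins 8–1.
Rivera vs Dube: Rivera preferred on 1 ballot; Dube wins 8–1.
Dube beats each of Mbeki, Larsen, Ferraro, Aoki, Rivera — Dube is the Condorcet winner.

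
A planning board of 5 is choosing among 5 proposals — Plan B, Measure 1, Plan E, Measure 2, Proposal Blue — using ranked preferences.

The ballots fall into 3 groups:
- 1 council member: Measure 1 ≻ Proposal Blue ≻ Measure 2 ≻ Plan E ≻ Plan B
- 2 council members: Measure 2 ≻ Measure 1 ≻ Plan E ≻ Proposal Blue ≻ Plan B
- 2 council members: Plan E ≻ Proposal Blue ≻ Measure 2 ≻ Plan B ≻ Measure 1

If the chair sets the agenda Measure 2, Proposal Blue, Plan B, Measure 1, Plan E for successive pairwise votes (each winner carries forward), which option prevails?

Round 1: Measure 2 vs Proposal Blue — 2–3, Proposal Blue advances.
Round 2: Proposal Blue vs Plan B — 5–0, Proposal Blue advances.
Round 3: Proposal Blue vs Measure 1 — 2–3, Measure 1 advances.
Round 4: Measure 1 vs Plan E — 3–2, Measure 1 advances.
Measure 1 survives the agenda.

Measure 1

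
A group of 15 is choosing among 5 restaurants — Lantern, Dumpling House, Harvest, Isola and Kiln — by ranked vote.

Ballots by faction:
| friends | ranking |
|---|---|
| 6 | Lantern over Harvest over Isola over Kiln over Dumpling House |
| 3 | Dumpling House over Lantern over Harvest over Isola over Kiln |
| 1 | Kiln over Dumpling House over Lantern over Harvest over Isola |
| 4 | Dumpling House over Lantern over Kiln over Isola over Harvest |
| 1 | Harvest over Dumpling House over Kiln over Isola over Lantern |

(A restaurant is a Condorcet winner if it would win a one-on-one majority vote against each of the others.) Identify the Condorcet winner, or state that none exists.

Dumpling House

Head-to-head results (15 friends):
Lantern vs Dumpling House: Lantern is ranked higher on 6 ballots, Dumpling House on 9. Dumpling House wins 9–6.
Lantern vs Harvest: Lantern is ranked higher on 6+3+1+4 = 14 ballots, Harvest on 1. Lantern wins 14–1.
Lantern vs Isola: 6+3+1+4 = 14 for Lantern, 1 for Isola — Lantern by 14–1.
Lantern vs Kiln: 6+3+4 = 13 for Lantern, 2 for Kiln — Lantern by 13–2.
Dumpling House vs Harvest: Dumpling House is ranked higher on 3+1+4 = 8 ballots, Harvest on 7. Dumpling House wins 8–7.
Dumpling House vs Isola: 3+1+4+1 = 9 for Dumpling House, 6 for Isola — Dumpling House by 9–6.
Dumpling House vs Kiln: 3+4+1 = 8 for Dumpling House, 7 for Kiln — Dumpling House by 8–7.
Harvest vs Isola: 6+3+1+1 = 11 for Harvest, 4 for Isola — Harvest by 11–4.
Harvest vs Kiln: Harvest is ranked higher on 6+3+1 = 10 ballots, Kiln on 5. Harvest wins 10–5.
Isola vs Kiln: Isola is ranked higher on 6+3 = 9 ballots, Kiln on 6. Isola wins 9–6.
Dumpling House wins every pairwise contest, so Dumpling House is the Condorcet winner.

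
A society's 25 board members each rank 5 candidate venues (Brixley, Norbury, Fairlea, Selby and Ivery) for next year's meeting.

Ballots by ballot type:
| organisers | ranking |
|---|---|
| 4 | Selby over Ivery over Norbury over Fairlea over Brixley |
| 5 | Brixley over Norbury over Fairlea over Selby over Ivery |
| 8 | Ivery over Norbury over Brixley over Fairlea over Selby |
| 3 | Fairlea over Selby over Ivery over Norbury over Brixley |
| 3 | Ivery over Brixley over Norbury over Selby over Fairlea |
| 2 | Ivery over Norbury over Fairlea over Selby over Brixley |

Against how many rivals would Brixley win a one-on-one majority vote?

Brixley against each rival (25 organisers):
Brixley vs Norbury: Norbury, 17–8.
Brixley vs Fairlea: 5+8+3 = 16 for Brixley, 9 for Fairlea — Brixley by 16–9.
Brixley vs Selby: 5+8+3 = 16 for Brixley, 9 for Selby — Brixley by 16–9.
Brixley vs Ivery: Ivery wins 20–5.
Brixley beats Fairlea, Selby; loses to Norbury, Ivery — 2 pairwise wins.

2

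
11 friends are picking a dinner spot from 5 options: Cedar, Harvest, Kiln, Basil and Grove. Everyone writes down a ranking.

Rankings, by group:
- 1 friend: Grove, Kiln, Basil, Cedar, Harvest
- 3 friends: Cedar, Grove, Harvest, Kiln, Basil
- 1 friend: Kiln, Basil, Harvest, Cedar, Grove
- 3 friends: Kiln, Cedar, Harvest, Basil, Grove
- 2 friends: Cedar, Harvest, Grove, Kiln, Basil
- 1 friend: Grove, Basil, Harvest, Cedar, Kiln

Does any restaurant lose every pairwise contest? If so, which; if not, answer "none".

Pairwise majorities:
Cedar vs Harvest: Cedar preferred on 1+3+3+2 = 9 ballots; Cedar wins 9–2.
Cedar vs Kiln: Cedar wins 6–5.
Cedar vs Basil: Cedar, 8–3.
Cedar vs Grove: Cedar is ranked higher on 3+1+3+2 = 9 ballots, Grove on 2. Cedar wins 9–2.
Harvest vs Kiln: Harvest wins 6–5.
Harvest vs Basil: 8 to 3, Harvest.
Harvest vs Grove: 6 to 5, Harvest.
Kiln vs Basil: Kiln preferred on 1+3+1+3+2 = 10 ballots; Kiln wins 10–1.
Kiln vs Grove: 4 to 7, Grove.
Basil vs Grove: Basil preferred on 1+3 = 4 ballots; Grove wins 7–4.
Basil loses to every other restaurant — it is the Condorcet loser.

Basil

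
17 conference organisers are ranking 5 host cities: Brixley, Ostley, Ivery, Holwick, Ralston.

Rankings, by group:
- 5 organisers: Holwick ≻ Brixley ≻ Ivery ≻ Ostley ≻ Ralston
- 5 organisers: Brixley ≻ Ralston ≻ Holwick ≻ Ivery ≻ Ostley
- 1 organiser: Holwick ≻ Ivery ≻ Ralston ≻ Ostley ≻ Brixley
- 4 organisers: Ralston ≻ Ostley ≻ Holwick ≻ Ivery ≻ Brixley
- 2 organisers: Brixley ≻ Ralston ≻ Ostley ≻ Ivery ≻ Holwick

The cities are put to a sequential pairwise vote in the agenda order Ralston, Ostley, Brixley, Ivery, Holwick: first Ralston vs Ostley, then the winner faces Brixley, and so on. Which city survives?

Holwick

Round 1: Ralston vs Ostley — 12–5, Ralston advances.
Round 2: Ralston vs Brixley — 5–12, Brixley advances.
Round 3: Brixley vs Ivery — 12–5, Brixley advances.
Round 4: Brixley vs Holwick — 7–10, Holwick advances.
The agenda winner is Holwick.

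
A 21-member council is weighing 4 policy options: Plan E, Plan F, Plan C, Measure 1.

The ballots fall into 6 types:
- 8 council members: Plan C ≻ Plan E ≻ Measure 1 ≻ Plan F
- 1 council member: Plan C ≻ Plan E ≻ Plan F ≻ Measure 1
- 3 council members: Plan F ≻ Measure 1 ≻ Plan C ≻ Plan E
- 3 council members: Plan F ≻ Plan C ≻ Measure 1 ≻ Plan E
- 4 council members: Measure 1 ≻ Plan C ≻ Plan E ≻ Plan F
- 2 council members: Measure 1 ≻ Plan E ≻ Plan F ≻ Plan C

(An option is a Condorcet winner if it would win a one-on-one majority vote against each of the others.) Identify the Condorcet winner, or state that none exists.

Plan C

Check each pair by majority over 21 ballots:
Plan E vs Plan F: Plan E wins 15–6.
Plan E–Plan C: Plan C 19–2.
Plan E–Measure 1: Measure 1 12–9.
Plan F vs Plan C: Plan C wins 13–8.
Plan F vs Measure 1: Measure 1 wins 14–7.
Plan C vs Measure 1: Plan C wins 12–9.
Plan C wins every pairwise contest, so Plan C is the Condorcet winner.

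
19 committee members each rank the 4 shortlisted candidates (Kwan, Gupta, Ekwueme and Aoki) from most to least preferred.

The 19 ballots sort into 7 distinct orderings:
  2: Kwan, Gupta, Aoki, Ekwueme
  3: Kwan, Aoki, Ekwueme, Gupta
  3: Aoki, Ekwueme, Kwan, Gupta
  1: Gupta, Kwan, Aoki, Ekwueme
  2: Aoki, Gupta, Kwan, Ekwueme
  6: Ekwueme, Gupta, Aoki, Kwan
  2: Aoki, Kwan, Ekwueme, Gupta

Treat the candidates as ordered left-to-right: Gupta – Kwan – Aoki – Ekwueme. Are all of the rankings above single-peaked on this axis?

Axis positions: Gupta=1, Kwan=2, Aoki=3, Ekwueme=4.
Type 1 (peak Kwan at position 2): ranking walks positions 2-1-3-4, expanding outward from the peak — single-peaked.
Type 2 (peak Kwan at position 2): ranking walks positions 2-3-4-1, expanding outward from the peak — single-peaked.
Type 3 (peak Aoki at position 3): ranking walks positions 3-4-2-1, expanding outward from the peak — single-peaked.
Type 4 (peak Gupta at position 1): ranking walks positions 1-2-3-4, expanding outward from the peak — single-peaked.
Type 5: ranking walks positions 3-1-2-4; Gupta is ranked above Kwan even though Kwan lies between Gupta and the peak Aoki on the axis — preferences dip and rise again. Not single-peaked.
Type 6: ranking walks positions 4-1-3-2; Gupta is ranked above Aoki even though Aoki lies between Gupta and the peak Ekwueme on the axis — preferences dip and rise again. Not single-peaked.
Type 7 (peak Aoki at position 3): ranking walks positions 3-2-4-1, expanding outward from the peak — single-peaked.
Type 5 violates single-peakedness, so the profile is not single-peaked on this axis.

no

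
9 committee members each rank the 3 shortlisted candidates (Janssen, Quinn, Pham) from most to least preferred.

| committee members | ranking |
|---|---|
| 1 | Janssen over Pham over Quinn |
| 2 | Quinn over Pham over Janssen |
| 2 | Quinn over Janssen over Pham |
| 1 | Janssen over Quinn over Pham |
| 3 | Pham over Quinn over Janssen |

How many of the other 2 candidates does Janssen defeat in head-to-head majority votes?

Janssen against each rival (9 committee members):
Janssen–Quinn: Quinn 7–2.
Janssen–Pham: Pham 5–4.
Janssen beats no one; loses to Quinn, Pham — 0 pairwise wins.

0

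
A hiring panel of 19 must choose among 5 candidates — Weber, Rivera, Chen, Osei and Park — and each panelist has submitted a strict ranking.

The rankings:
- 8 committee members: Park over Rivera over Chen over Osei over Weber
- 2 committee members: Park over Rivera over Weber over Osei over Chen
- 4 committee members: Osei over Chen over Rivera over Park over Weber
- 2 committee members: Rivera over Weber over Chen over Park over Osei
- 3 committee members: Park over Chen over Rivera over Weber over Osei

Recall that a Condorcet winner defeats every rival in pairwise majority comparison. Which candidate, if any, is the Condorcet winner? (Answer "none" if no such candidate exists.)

Check each pair by majority over 19 ballots:
Weber vs Rivera: Weber is ranked higher on 0 ballots, Rivera on 19. Rivera wins 19–0.
Weber–Chen: Chen 15–4.
Weber–Osei: Osei 12–7.
Weber vs Park: Weber is ranked higher on 2 ballots, Park on 17. Park wins 17–2.
Rivera vs Chen: Rivera wins 12–7.
Rivera vs Osei: Rivera wins 15–4.
Rivera vs Park: Rivera is ranked higher on 4+2 = 6 ballots, Park on 13. Park wins 13–6.
Chen–Osei: Chen 13–6.
Chen vs Park: Park, 13–6.
Osei vs Park: Park, 15–4.
Only Park has no losses; Park is the Condorcet winner.

Park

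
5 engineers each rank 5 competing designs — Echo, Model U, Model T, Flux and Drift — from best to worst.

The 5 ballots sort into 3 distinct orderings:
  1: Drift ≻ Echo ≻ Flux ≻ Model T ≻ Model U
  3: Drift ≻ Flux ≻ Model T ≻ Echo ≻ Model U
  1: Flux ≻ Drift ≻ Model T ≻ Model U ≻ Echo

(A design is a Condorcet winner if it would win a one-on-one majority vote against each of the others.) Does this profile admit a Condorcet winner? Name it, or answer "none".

Head-to-head results (5 engineers):
Echo–Model U: Echo 4–1.
Echo vs Model T: Model T, 4–1.
Echo vs Flux: Flux wins 4–1.
Echo vs Drift: Drift wins 5–0.
Model U vs Model T: Model T wins 5–0.
Model U vs Flux: Flux wins 5–0.
Model U–Drift: Drift 5–0.
Model T–Flux: Flux 5–0.
Model T–Drift: Drift 5–0.
Flux–Drift: Drift 4–1.
Drift wins every pairwise contest, so Drift is the Condorcet winner.

Drift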